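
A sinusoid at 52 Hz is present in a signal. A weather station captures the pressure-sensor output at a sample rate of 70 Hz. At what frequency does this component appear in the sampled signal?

18 Hz

52 Hz > fs/2 = 35 Hz, folds to fs − 52 Hz = 18 Hz.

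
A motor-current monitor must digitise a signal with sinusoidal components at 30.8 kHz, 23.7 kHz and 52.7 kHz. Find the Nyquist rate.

105.4 kHz

Highest-frequency component: 52.7 kHz.
Nyquist rate = 2 × 52.7 kHz = 105.4 kHz.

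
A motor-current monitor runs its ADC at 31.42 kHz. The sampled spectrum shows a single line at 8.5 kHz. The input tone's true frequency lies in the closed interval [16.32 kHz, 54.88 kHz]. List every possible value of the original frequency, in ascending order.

22.92 kHz, 39.92 kHz, 54.34 kHz

Frequencies that alias to 8.5 kHz are k·fs ± 8.5 kHz for integer k ≥ 0.
k=0: 8.5 kHz.
k=1: 22.92 kHz, 39.92 kHz.
k=2: 54.34 kHz, 71.34 kHz.
k=3: 85.76 kHz, 102.76 kHz.
Within [16.32 kHz, 54.88 kHz]: 22.92 kHz, 39.92 kHz, 54.34 kHz.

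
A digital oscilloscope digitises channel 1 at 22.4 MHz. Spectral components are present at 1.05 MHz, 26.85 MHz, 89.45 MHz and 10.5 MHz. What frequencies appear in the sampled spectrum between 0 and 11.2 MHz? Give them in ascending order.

fs/2 = 11.2 MHz.
1.05 MHz ≤ fs/2 = 11.2 MHz, passes unchanged.
26.85 MHz mod fs = 4.45 MHz.
4.45 MHz ≤ fs/2 = 11.2 MHz, appears at 4.45 MHz.
89.45 MHz mod fs = 22.25 MHz.
22.25 MHz > fs/2 = 11.2 MHz, folds to fs − 22.25 MHz = 0.15 MHz.
10.5 MHz ≤ fs/2 = 11.2 MHz, passes unchanged.
Distinct values: {0.15 MHz, 1.05 MHz, 4.45 MHz, 10.5 MHz}.

0.15 MHz, 1.05 MHz, 4.45 MHz, 10.5 MHz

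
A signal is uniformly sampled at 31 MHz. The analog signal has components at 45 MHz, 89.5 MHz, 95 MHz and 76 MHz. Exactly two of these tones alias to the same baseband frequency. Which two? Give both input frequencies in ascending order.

fs/2 = 15.5 MHz.
45 MHz mod fs = 14 MHz.
14 MHz ≤ fs/2 = 15.5 MHz, appears at 14 MHz.
89.5 MHz mod fs = 27.5 MHz.
27.5 MHz > fs/2 = 15.5 MHz, folds to fs − 27.5 MHz = 3.5 MHz.
95 MHz mod fs = 2 MHz.
2 MHz ≤ fs/2 = 15.5 MHz, appears at 2 MHz.
76 MHz mod fs = 14 MHz.
14 MHz ≤ fs/2 = 15.5 MHz, appears at 14 MHz.
45 MHz and 76 MHz both map to 14 MHz.

45 MHz, 76 MHz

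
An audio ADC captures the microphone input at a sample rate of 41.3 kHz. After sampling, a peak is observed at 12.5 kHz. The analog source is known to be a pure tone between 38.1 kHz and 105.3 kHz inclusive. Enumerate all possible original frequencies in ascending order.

53.8 kHz, 70.1 kHz, 95.1 kHz

Frequencies that alias to 12.5 kHz are k·fs ± 12.5 kHz for integer k ≥ 0.
k=0: 12.5 kHz.
k=1: 28.8 kHz, 53.8 kHz.
k=2: 70.1 kHz, 95.1 kHz.
k=3: 111.4 kHz, 136.4 kHz.
Within [38.1 kHz, 105.3 kHz]: 53.8 kHz, 70.1 kHz, 95.1 kHz.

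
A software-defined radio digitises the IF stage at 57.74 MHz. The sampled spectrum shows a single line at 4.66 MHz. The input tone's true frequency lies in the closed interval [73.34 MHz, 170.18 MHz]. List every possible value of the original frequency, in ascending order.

Frequencies that alias to 4.66 MHz are k·fs ± 4.66 MHz for integer k ≥ 0.
k=0: 4.66 MHz.
k=1: 53.08 MHz, 62.4 MHz.
k=2: 110.82 MHz, 120.14 MHz.
k=3: 168.56 MHz, 177.88 MHz.
k=4: 226.3 MHz, 235.62 MHz.
Within [73.34 MHz, 170.18 MHz]: 110.82 MHz, 120.14 MHz, 168.56 MHz.

110.82 MHz, 120.14 MHz, 168.56 MHz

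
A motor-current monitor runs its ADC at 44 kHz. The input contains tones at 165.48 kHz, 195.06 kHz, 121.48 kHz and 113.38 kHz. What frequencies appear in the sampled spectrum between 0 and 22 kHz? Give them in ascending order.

10.52 kHz, 18.62 kHz, 19.06 kHz

fs/2 = 22 kHz.
165.48 kHz mod fs = 33.48 kHz.
33.48 kHz > fs/2 = 22 kHz, folds to fs − 33.48 kHz = 10.52 kHz.
195.06 kHz mod fs = 19.06 kHz.
19.06 kHz ≤ fs/2 = 22 kHz, appears at 19.06 kHz.
121.48 kHz mod fs = 33.48 kHz.
33.48 kHz > fs/2 = 22 kHz, folds to fs − 33.48 kHz = 10.52 kHz.
113.38 kHz mod fs = 25.38 kHz.
25.38 kHz > fs/2 = 22 kHz, folds to fs − 25.38 kHz = 18.62 kHz.
Distinct values: {10.52 kHz, 18.62 kHz, 19.06 kHz}.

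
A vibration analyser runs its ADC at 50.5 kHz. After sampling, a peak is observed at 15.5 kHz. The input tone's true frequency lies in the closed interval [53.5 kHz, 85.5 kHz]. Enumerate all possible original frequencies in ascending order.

Frequencies that alias to 15.5 kHz are k·fs ± 15.5 kHz for integer k ≥ 0.
k=0: 15.5 kHz.
k=1: 35 kHz, 66 kHz.
k=2: 85.5 kHz, 116.5 kHz.
k=3: 136 kHz, 167 kHz.
Within [53.5 kHz, 85.5 kHz]: 66 kHz, 85.5 kHz.

66 kHz, 85.5 kHz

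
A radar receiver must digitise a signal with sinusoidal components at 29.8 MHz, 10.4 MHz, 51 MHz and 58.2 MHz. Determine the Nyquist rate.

Highest-frequency component: 58.2 MHz.
Nyquist rate = 2 × 58.2 MHz = 116.4 MHz.

116.4 MHz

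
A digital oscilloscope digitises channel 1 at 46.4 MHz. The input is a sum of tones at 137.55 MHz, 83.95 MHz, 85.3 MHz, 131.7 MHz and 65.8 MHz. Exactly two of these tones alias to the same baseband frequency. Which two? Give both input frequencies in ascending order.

85.3 MHz, 131.7 MHz

fs/2 = 23.2 MHz.
137.55 MHz mod fs = 44.75 MHz.
44.75 MHz > fs/2 = 23.2 MHz, folds to fs − 44.75 MHz = 1.65 MHz.
83.95 MHz mod fs = 37.55 MHz.
37.55 MHz > fs/2 = 23.2 MHz, folds to fs − 37.55 MHz = 8.85 MHz.
85.3 MHz mod fs = 38.9 MHz.
38.9 MHz > fs/2 = 23.2 MHz, folds to fs − 38.9 MHz = 7.5 MHz.
131.7 MHz mod fs = 38.9 MHz.
38.9 MHz > fs/2 = 23.2 MHz, folds to fs − 38.9 MHz = 7.5 MHz.
65.8 MHz mod fs = 19.4 MHz.
19.4 MHz ≤ fs/2 = 23.2 MHz, appears at 19.4 MHz.
85.3 MHz and 131.7 MHz both map to 7.5 MHz.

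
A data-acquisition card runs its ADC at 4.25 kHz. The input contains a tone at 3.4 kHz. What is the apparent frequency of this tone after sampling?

3.4 kHz > fs/2 = 2.125 kHz, folds to fs − 3.4 kHz = 0.85 kHz.

0.85 kHz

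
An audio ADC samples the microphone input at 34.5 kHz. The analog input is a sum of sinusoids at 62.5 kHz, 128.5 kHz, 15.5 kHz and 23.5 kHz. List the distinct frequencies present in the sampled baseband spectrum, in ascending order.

fs/2 = 17.25 kHz.
62.5 kHz mod fs = 28 kHz.
28 kHz > fs/2 = 17.25 kHz, folds to fs − 28 kHz = 6.5 kHz.
128.5 kHz mod fs = 25 kHz.
25 kHz > fs/2 = 17.25 kHz, folds to fs − 25 kHz = 9.5 kHz.
15.5 kHz ≤ fs/2 = 17.25 kHz, passes unchanged.
23.5 kHz > fs/2 = 17.25 kHz, folds to fs − 23.5 kHz = 11 kHz.
Distinct values: {6.5 kHz, 9.5 kHz, 11 kHz, 15.5 kHz}.

6.5 kHz, 9.5 kHz, 11 kHz, 15.5 kHz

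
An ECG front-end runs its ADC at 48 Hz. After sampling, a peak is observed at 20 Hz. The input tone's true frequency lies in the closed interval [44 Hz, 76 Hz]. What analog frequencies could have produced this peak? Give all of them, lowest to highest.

68 Hz, 76 Hz

Frequencies that alias to 20 Hz are k·fs ± 20 Hz for integer k ≥ 0.
k=0: 20 Hz.
k=1: 28 Hz, 68 Hz.
k=2: 76 Hz, 116 Hz.
k=3: 124 Hz, 164 Hz.
Within [44 Hz, 76 Hz]: 68 Hz, 76 Hz.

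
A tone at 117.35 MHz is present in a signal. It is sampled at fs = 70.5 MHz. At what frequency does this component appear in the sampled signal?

23.65 MHz

117.35 MHz mod fs = 46.85 MHz.
46.85 MHz > fs/2 = 35.25 MHz, folds to fs − 46.85 MHz = 23.65 MHz.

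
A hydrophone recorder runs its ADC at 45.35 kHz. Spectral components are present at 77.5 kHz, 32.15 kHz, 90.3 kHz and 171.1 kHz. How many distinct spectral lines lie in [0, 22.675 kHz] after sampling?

3

fs/2 = 22.675 kHz.
77.5 kHz mod fs = 32.15 kHz.
32.15 kHz > fs/2 = 22.675 kHz, folds to fs − 32.15 kHz = 13.2 kHz.
32.15 kHz > fs/2 = 22.675 kHz, folds to fs − 32.15 kHz = 13.2 kHz.
90.3 kHz mod fs = 44.95 kHz.
44.95 kHz > fs/2 = 22.675 kHz, folds to fs − 44.95 kHz = 0.4 kHz.
171.1 kHz mod fs = 35.05 kHz.
35.05 kHz > fs/2 = 22.675 kHz, folds to fs − 35.05 kHz = 10.3 kHz.
Distinct values: {0.4 kHz, 10.3 kHz, 13.2 kHz} → 3.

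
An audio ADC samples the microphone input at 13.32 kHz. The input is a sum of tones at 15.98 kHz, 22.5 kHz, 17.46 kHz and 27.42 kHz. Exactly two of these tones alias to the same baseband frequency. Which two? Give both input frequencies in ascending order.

17.46 kHz, 22.5 kHz

fs/2 = 6.66 kHz.
15.98 kHz mod fs = 2.66 kHz.
2.66 kHz ≤ fs/2 = 6.66 kHz, appears at 2.66 kHz.
22.5 kHz mod fs = 9.18 kHz.
9.18 kHz > fs/2 = 6.66 kHz, folds to fs − 9.18 kHz = 4.14 kHz.
17.46 kHz mod fs = 4.14 kHz.
4.14 kHz ≤ fs/2 = 6.66 kHz, appears at 4.14 kHz.
27.42 kHz mod fs = 0.78 kHz.
0.78 kHz ≤ fs/2 = 6.66 kHz, appears at 0.78 kHz.
17.46 kHz and 22.5 kHz both map to 4.14 kHz.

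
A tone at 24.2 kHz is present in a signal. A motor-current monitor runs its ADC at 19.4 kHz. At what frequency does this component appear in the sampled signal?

24.2 kHz mod fs = 4.8 kHz.
4.8 kHz ≤ fs/2 = 9.7 kHz, appears at 4.8 kHz.

4.8 kHz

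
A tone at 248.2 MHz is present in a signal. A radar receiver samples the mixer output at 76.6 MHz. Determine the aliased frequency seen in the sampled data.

18.4 MHz

248.2 MHz mod fs = 18.4 MHz.
18.4 MHz ≤ fs/2 = 38.3 MHz, appears at 18.4 MHz.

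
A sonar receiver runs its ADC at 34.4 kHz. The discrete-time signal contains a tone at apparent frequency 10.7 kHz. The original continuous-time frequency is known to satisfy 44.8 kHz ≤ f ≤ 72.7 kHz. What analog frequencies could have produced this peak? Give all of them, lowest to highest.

45.1 kHz, 58.1 kHz

Frequencies that alias to 10.7 kHz are k·fs ± 10.7 kHz for integer k ≥ 0.
k=0: 10.7 kHz.
k=1: 23.7 kHz, 45.1 kHz.
k=2: 58.1 kHz, 79.5 kHz.
k=3: 92.5 kHz, 113.9 kHz.
Within [44.8 kHz, 72.7 kHz]: 45.1 kHz, 58.1 kHz.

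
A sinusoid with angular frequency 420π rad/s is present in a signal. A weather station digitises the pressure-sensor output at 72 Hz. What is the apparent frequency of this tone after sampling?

ω = 420π rad/s → f = ω/(2π) = 210 Hz.
210 Hz mod fs = 66 Hz.
66 Hz > fs/2 = 36 Hz, folds to fs − 66 Hz = 6 Hz.

6 Hz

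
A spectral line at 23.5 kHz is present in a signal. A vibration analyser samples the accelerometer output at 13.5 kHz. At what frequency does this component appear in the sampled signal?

3.5 kHz

23.5 kHz mod fs = 10 kHz.
10 kHz > fs/2 = 6.75 kHz, folds to fs − 10 kHz = 3.5 kHz.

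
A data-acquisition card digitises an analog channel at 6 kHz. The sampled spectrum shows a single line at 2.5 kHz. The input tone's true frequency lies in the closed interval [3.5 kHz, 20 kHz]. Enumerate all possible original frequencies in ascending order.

Frequencies that alias to 2.5 kHz are k·fs ± 2.5 kHz for integer k ≥ 0.
k=0: 2.5 kHz.
k=1: 3.5 kHz, 8.5 kHz.
k=2: 9.5 kHz, 14.5 kHz.
k=3: 15.5 kHz, 20.5 kHz.
k=4: 21.5 kHz, 26.5 kHz.
Within [3.5 kHz, 20 kHz]: 3.5 kHz, 8.5 kHz, 9.5 kHz, 14.5 kHz, 15.5 kHz.

3.5 kHz, 8.5 kHz, 9.5 kHz, 14.5 kHz, 15.5 kHz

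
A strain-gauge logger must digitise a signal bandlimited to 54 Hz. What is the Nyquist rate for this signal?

108 Hz

Nyquist rate = 2 × 54 Hz = 108 Hz.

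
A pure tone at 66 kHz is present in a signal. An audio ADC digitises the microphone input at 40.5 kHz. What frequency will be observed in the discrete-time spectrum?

15 kHz

66 kHz mod fs = 25.5 kHz.
25.5 kHz > fs/2 = 20.25 kHz, folds to fs − 25.5 kHz = 15 kHz.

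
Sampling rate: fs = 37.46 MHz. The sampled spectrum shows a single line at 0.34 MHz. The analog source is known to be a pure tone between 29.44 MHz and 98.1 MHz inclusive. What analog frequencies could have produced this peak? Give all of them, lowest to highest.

Frequencies that alias to 0.34 MHz are k·fs ± 0.34 MHz for integer k ≥ 0.
k=0: 0.34 MHz.
k=1: 37.12 MHz, 37.8 MHz.
k=2: 74.58 MHz, 75.26 MHz.
k=3: 112.04 MHz, 112.72 MHz.
Within [29.44 MHz, 98.1 MHz]: 37.12 MHz, 37.8 MHz, 74.58 MHz, 75.26 MHz.

37.12 MHz, 37.8 MHz, 74.58 MHz, 75.26 MHz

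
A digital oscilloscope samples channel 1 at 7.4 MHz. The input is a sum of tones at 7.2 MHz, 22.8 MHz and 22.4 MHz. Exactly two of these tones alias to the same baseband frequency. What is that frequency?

0.2 MHz

fs/2 = 3.7 MHz.
7.2 MHz > fs/2 = 3.7 MHz, folds to fs − 7.2 MHz = 0.2 MHz.
22.8 MHz mod fs = 0.6 MHz.
0.6 MHz ≤ fs/2 = 3.7 MHz, appears at 0.6 MHz.
22.4 MHz mod fs = 0.2 MHz.
0.2 MHz ≤ fs/2 = 3.7 MHz, appears at 0.2 MHz.
7.2 MHz and 22.4 MHz both map to 0.2 MHz.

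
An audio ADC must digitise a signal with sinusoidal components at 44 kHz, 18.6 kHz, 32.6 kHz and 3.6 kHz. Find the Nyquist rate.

Highest-frequency component: 44 kHz.
Nyquist rate = 2 × 44 kHz = 88 kHz.

88 kHz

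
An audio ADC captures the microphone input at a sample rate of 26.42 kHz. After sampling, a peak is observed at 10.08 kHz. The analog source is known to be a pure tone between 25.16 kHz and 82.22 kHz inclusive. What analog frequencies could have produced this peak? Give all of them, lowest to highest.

36.5 kHz, 42.76 kHz, 62.92 kHz, 69.18 kHz

Frequencies that alias to 10.08 kHz are k·fs ± 10.08 kHz for integer k ≥ 0.
k=0: 10.08 kHz.
k=1: 16.34 kHz, 36.5 kHz.
k=2: 42.76 kHz, 62.92 kHz.
k=3: 69.18 kHz, 89.34 kHz.
k=4: 95.6 kHz, 115.76 kHz.
Within [25.16 kHz, 82.22 kHz]: 36.5 kHz, 42.76 kHz, 62.92 kHz, 69.18 kHz.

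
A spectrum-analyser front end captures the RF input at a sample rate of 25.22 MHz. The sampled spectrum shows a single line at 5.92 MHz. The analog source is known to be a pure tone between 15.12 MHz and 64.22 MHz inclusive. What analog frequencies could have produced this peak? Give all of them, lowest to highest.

19.3 MHz, 31.14 MHz, 44.52 MHz, 56.36 MHz

Frequencies that alias to 5.92 MHz are k·fs ± 5.92 MHz for integer k ≥ 0.
k=0: 5.92 MHz.
k=1: 19.3 MHz, 31.14 MHz.
k=2: 44.52 MHz, 56.36 MHz.
k=3: 69.74 MHz, 81.58 MHz.
Within [15.12 MHz, 64.22 MHz]: 19.3 MHz, 31.14 MHz, 44.52 MHz, 56.36 MHz.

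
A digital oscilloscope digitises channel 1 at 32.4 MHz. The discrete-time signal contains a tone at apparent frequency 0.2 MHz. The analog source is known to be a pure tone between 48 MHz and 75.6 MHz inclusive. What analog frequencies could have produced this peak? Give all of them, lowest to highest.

64.6 MHz, 65 MHz

Frequencies that alias to 0.2 MHz are k·fs ± 0.2 MHz for integer k ≥ 0.
k=0: 0.2 MHz.
k=1: 32.2 MHz, 32.6 MHz.
k=2: 64.6 MHz, 65 MHz.
k=3: 97 MHz, 97.4 MHz.
Within [48 MHz, 75.6 MHz]: 64.6 MHz, 65 MHz.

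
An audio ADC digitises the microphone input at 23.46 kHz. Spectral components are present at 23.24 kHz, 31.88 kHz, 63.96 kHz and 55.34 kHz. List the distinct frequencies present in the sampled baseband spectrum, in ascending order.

fs/2 = 11.73 kHz.
23.24 kHz > fs/2 = 11.73 kHz, folds to fs − 23.24 kHz = 0.22 kHz.
31.88 kHz mod fs = 8.42 kHz.
8.42 kHz ≤ fs/2 = 11.73 kHz, appears at 8.42 kHz.
63.96 kHz mod fs = 17.04 kHz.
17.04 kHz > fs/2 = 11.73 kHz, folds to fs − 17.04 kHz = 6.42 kHz.
55.34 kHz mod fs = 8.42 kHz.
8.42 kHz ≤ fs/2 = 11.73 kHz, appears at 8.42 kHz.
Distinct values: {0.22 kHz, 6.42 kHz, 8.42 kHz}.

0.22 kHz, 6.42 kHz, 8.42 kHz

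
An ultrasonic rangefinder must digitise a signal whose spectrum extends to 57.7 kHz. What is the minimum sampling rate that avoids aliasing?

115.4 kHz

Nyquist rate = 2 × 57.7 kHz = 115.4 kHz.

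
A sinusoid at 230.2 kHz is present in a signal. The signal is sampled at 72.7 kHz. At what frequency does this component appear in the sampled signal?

230.2 kHz mod fs = 12.1 kHz.
12.1 kHz ≤ fs/2 = 36.35 kHz, appears at 12.1 kHz.

12.1 kHz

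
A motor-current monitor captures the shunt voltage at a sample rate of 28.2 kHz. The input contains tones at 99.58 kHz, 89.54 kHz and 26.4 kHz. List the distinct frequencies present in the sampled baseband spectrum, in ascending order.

1.8 kHz, 4.94 kHz, 13.22 kHz

fs/2 = 14.1 kHz.
99.58 kHz mod fs = 14.98 kHz.
14.98 kHz > fs/2 = 14.1 kHz, folds to fs − 14.98 kHz = 13.22 kHz.
89.54 kHz mod fs = 4.94 kHz.
4.94 kHz ≤ fs/2 = 14.1 kHz, appears at 4.94 kHz.
26.4 kHz > fs/2 = 14.1 kHz, folds to fs − 26.4 kHz = 1.8 kHz.
Distinct values: {1.8 kHz, 4.94 kHz, 13.22 kHz}.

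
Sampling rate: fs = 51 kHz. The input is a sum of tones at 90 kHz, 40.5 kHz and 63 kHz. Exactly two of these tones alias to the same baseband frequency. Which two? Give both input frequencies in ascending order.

63 kHz, 90 kHz

fs/2 = 25.5 kHz.
90 kHz mod fs = 39 kHz.
39 kHz > fs/2 = 25.5 kHz, folds to fs − 39 kHz = 12 kHz.
40.5 kHz > fs/2 = 25.5 kHz, folds to fs − 40.5 kHz = 10.5 kHz.
63 kHz mod fs = 12 kHz.
12 kHz ≤ fs/2 = 25.5 kHz, appears at 12 kHz.
63 kHz and 90 kHz both map to 12 kHz.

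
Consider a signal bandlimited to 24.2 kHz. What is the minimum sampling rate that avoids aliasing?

Nyquist rate = 2 × 24.2 kHz = 48.4 kHz.

48.4 kHz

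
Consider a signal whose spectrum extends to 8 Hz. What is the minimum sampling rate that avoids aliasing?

Nyquist rate = 2 × 8 Hz = 16 Hz.

16 Hz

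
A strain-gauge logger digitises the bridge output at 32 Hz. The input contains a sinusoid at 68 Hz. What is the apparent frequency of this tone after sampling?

4 Hz

68 Hz mod fs = 4 Hz.
4 Hz ≤ fs/2 = 16 Hz, appears at 4 Hz.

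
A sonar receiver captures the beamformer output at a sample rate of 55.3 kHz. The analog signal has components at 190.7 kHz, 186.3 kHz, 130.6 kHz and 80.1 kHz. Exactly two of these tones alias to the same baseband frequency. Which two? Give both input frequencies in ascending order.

80.1 kHz, 190.7 kHz

fs/2 = 27.65 kHz.
190.7 kHz mod fs = 24.8 kHz.
24.8 kHz ≤ fs/2 = 27.65 kHz, appears at 24.8 kHz.
186.3 kHz mod fs = 20.4 kHz.
20.4 kHz ≤ fs/2 = 27.65 kHz, appears at 20.4 kHz.
130.6 kHz mod fs = 20 kHz.
20 kHz ≤ fs/2 = 27.65 kHz, appears at 20 kHz.
80.1 kHz mod fs = 24.8 kHz.
24.8 kHz ≤ fs/2 = 27.65 kHz, appears at 24.8 kHz.
80.1 kHz and 190.7 kHz both map to 24.8 kHz.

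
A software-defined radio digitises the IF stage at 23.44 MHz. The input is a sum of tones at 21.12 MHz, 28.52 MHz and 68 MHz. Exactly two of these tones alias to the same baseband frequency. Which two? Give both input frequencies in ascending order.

fs/2 = 11.72 MHz.
21.12 MHz > fs/2 = 11.72 MHz, folds to fs − 21.12 MHz = 2.32 MHz.
28.52 MHz mod fs = 5.08 MHz.
5.08 MHz ≤ fs/2 = 11.72 MHz, appears at 5.08 MHz.
68 MHz mod fs = 21.12 MHz.
21.12 MHz > fs/2 = 11.72 MHz, folds to fs − 21.12 MHz = 2.32 MHz.
21.12 MHz and 68 MHz both map to 2.32 MHz.

21.12 MHz, 68 MHz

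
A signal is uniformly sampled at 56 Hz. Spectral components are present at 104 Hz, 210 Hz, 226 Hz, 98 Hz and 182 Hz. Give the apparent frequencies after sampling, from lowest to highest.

2 Hz, 8 Hz, 14 Hz

fs/2 = 28 Hz.
104 Hz mod fs = 48 Hz.
48 Hz > fs/2 = 28 Hz, folds to fs − 48 Hz = 8 Hz.
210 Hz mod fs = 42 Hz.
42 Hz > fs/2 = 28 Hz, folds to fs − 42 Hz = 14 Hz.
226 Hz mod fs = 2 Hz.
2 Hz ≤ fs/2 = 28 Hz, appears at 2 Hz.
98 Hz mod fs = 42 Hz.
42 Hz > fs/2 = 28 Hz, folds to fs − 42 Hz = 14 Hz.
182 Hz mod fs = 14 Hz.
14 Hz ≤ fs/2 = 28 Hz, appears at 14 Hz.
Distinct values: {2 Hz, 8 Hz, 14 Hz}.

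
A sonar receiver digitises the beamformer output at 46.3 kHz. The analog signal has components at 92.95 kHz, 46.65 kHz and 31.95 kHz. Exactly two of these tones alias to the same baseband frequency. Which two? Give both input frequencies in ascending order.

fs/2 = 23.15 kHz.
92.95 kHz mod fs = 0.35 kHz.
0.35 kHz ≤ fs/2 = 23.15 kHz, appears at 0.35 kHz.
46.65 kHz mod fs = 0.35 kHz.
0.35 kHz ≤ fs/2 = 23.15 kHz, appears at 0.35 kHz.
31.95 kHz > fs/2 = 23.15 kHz, folds to fs − 31.95 kHz = 14.35 kHz.
46.65 kHz and 92.95 kHz both map to 0.35 kHz.

46.65 kHz, 92.95 kHz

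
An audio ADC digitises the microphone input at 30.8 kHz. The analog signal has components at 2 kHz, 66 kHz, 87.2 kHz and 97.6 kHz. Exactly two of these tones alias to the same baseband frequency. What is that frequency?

fs/2 = 15.4 kHz.
2 kHz ≤ fs/2 = 15.4 kHz, passes unchanged.
66 kHz mod fs = 4.4 kHz.
4.4 kHz ≤ fs/2 = 15.4 kHz, appears at 4.4 kHz.
87.2 kHz mod fs = 25.6 kHz.
25.6 kHz > fs/2 = 15.4 kHz, folds to fs − 25.6 kHz = 5.2 kHz.
97.6 kHz mod fs = 5.2 kHz.
5.2 kHz ≤ fs/2 = 15.4 kHz, appears at 5.2 kHz.
87.2 kHz and 97.6 kHz both map to 5.2 kHz.

5.2 kHz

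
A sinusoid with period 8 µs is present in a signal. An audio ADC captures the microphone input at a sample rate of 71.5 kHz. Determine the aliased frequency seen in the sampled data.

T = 8 µs → f = 1/T = 125 kHz.
125 kHz mod fs = 53.5 kHz.
53.5 kHz > fs/2 = 35.75 kHz, folds to fs − 53.5 kHz = 18 kHz.

18 kHz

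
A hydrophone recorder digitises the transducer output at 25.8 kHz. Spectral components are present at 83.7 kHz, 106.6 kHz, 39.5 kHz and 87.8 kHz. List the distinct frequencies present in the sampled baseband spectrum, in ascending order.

fs/2 = 12.9 kHz.
83.7 kHz mod fs = 6.3 kHz.
6.3 kHz ≤ fs/2 = 12.9 kHz, appears at 6.3 kHz.
106.6 kHz mod fs = 3.4 kHz.
3.4 kHz ≤ fs/2 = 12.9 kHz, appears at 3.4 kHz.
39.5 kHz mod fs = 13.7 kHz.
13.7 kHz > fs/2 = 12.9 kHz, folds to fs − 13.7 kHz = 12.1 kHz.
87.8 kHz mod fs = 10.4 kHz.
10.4 kHz ≤ fs/2 = 12.9 kHz, appears at 10.4 kHz.
Distinct values: {3.4 kHz, 6.3 kHz, 10.4 kHz, 12.1 kHz}.

3.4 kHz, 6.3 kHz, 10.4 kHz, 12.1 kHz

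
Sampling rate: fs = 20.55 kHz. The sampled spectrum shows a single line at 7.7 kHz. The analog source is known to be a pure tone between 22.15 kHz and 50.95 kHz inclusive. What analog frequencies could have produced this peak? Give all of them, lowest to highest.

Frequencies that alias to 7.7 kHz are k·fs ± 7.7 kHz for integer k ≥ 0.
k=0: 7.7 kHz.
k=1: 12.85 kHz, 28.25 kHz.
k=2: 33.4 kHz, 48.8 kHz.
k=3: 53.95 kHz, 69.35 kHz.
Within [22.15 kHz, 50.95 kHz]: 28.25 kHz, 33.4 kHz, 48.8 kHz.

28.25 kHz, 33.4 kHz, 48.8 kHz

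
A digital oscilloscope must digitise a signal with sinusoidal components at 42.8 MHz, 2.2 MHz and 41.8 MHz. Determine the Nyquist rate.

Highest-frequency component: 42.8 MHz.
Nyquist rate = 2 × 42.8 MHz = 85.6 MHz.

85.6 MHz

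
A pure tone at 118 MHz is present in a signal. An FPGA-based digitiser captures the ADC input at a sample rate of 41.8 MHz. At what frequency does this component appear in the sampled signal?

118 MHz mod fs = 34.4 MHz.
34.4 MHz > fs/2 = 20.9 MHz, folds to fs − 34.4 MHz = 7.4 MHz.

7.4 MHz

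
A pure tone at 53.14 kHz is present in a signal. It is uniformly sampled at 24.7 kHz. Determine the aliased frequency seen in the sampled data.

3.74 kHz

53.14 kHz mod fs = 3.74 kHz.
3.74 kHz ≤ fs/2 = 12.35 kHz, appears at 3.74 kHz.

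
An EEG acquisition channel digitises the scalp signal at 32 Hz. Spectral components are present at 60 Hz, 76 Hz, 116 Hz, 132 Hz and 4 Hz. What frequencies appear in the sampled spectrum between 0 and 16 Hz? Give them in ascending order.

fs/2 = 16 Hz.
60 Hz mod fs = 28 Hz.
28 Hz > fs/2 = 16 Hz, folds to fs − 28 Hz = 4 Hz.
76 Hz mod fs = 12 Hz.
12 Hz ≤ fs/2 = 16 Hz, appears at 12 Hz.
116 Hz mod fs = 20 Hz.
20 Hz > fs/2 = 16 Hz, folds to fs − 20 Hz = 12 Hz.
132 Hz mod fs = 4 Hz.
4 Hz ≤ fs/2 = 16 Hz, appears at 4 Hz.
4 Hz ≤ fs/2 = 16 Hz, passes unchanged.
Distinct values: {4 Hz, 12 Hz}.

4 Hz, 12 Hz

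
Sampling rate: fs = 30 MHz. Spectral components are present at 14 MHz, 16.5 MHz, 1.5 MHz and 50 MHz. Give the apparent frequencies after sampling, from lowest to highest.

fs/2 = 15 MHz.
14 MHz ≤ fs/2 = 15 MHz, passes unchanged.
16.5 MHz > fs/2 = 15 MHz, folds to fs − 16.5 MHz = 13.5 MHz.
1.5 MHz ≤ fs/2 = 15 MHz, passes unchanged.
50 MHz mod fs = 20 MHz.
20 MHz > fs/2 = 15 MHz, folds to fs − 20 MHz = 10 MHz.
Distinct values: {1.5 MHz, 10 MHz, 13.5 MHz, 14 MHz}.

1.5 MHz, 10 MHz, 13.5 MHz, 14 MHz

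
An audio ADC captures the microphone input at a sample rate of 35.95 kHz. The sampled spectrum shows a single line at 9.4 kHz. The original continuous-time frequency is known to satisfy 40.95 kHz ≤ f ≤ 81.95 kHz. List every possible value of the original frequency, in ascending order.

Frequencies that alias to 9.4 kHz are k·fs ± 9.4 kHz for integer k ≥ 0.
k=0: 9.4 kHz.
k=1: 26.55 kHz, 45.35 kHz.
k=2: 62.5 kHz, 81.3 kHz.
k=3: 98.45 kHz, 117.25 kHz.
Within [40.95 kHz, 81.95 kHz]: 45.35 kHz, 62.5 kHz, 81.3 kHz.

45.35 kHz, 62.5 kHz, 81.3 kHz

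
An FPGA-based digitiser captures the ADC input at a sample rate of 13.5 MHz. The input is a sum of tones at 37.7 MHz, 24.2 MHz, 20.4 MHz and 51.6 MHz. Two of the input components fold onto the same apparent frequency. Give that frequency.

2.8 MHz

fs/2 = 6.75 MHz.
37.7 MHz mod fs = 10.7 MHz.
10.7 MHz > fs/2 = 6.75 MHz, folds to fs − 10.7 MHz = 2.8 MHz.
24.2 MHz mod fs = 10.7 MHz.
10.7 MHz > fs/2 = 6.75 MHz, folds to fs − 10.7 MHz = 2.8 MHz.
20.4 MHz mod fs = 6.9 MHz.
6.9 MHz > fs/2 = 6.75 MHz, folds to fs − 6.9 MHz = 6.6 MHz.
51.6 MHz mod fs = 11.1 MHz.
11.1 MHz > fs/2 = 6.75 MHz, folds to fs − 11.1 MHz = 2.4 MHz.
24.2 MHz and 37.7 MHz both map to 2.8 MHz.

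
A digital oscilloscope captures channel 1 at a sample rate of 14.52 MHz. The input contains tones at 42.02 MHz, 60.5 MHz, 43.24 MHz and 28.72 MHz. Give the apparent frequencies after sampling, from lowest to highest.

0.32 MHz, 1.54 MHz, 2.42 MHz

fs/2 = 7.26 MHz.
42.02 MHz mod fs = 12.98 MHz.
12.98 MHz > fs/2 = 7.26 MHz, folds to fs − 12.98 MHz = 1.54 MHz.
60.5 MHz mod fs = 2.42 MHz.
2.42 MHz ≤ fs/2 = 7.26 MHz, appears at 2.42 MHz.
43.24 MHz mod fs = 14.2 MHz.
14.2 MHz > fs/2 = 7.26 MHz, folds to fs − 14.2 MHz = 0.32 MHz.
28.72 MHz mod fs = 14.2 MHz.
14.2 MHz > fs/2 = 7.26 MHz, folds to fs − 14.2 MHz = 0.32 MHz.
Distinct values: {0.32 MHz, 1.54 MHz, 2.42 MHz}.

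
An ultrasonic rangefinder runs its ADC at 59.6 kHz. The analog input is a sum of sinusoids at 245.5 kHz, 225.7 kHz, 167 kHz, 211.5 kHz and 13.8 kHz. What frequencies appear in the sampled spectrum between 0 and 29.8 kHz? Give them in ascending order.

7.1 kHz, 11.8 kHz, 12.7 kHz, 13.8 kHz, 26.9 kHz

fs/2 = 29.8 kHz.
245.5 kHz mod fs = 7.1 kHz.
7.1 kHz ≤ fs/2 = 29.8 kHz, appears at 7.1 kHz.
225.7 kHz mod fs = 46.9 kHz.
46.9 kHz > fs/2 = 29.8 kHz, folds to fs − 46.9 kHz = 12.7 kHz.
167 kHz mod fs = 47.8 kHz.
47.8 kHz > fs/2 = 29.8 kHz, folds to fs − 47.8 kHz = 11.8 kHz.
211.5 kHz mod fs = 32.7 kHz.
32.7 kHz > fs/2 = 29.8 kHz, folds to fs − 32.7 kHz = 26.9 kHz.
13.8 kHz ≤ fs/2 = 29.8 kHz, passes unchanged.
Distinct values: {7.1 kHz, 11.8 kHz, 12.7 kHz, 13.8 kHz, 26.9 kHz}.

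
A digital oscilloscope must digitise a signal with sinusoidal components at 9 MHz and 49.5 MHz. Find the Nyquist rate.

Highest-frequency component: 49.5 MHz.
Nyquist rate = 2 × 49.5 MHz = 99 MHz.

99 MHz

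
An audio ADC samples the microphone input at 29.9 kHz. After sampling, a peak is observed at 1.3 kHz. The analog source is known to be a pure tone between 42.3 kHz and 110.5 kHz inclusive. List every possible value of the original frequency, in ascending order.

Frequencies that alias to 1.3 kHz are k·fs ± 1.3 kHz for integer k ≥ 0.
k=0: 1.3 kHz.
k=1: 28.6 kHz, 31.2 kHz.
k=2: 58.5 kHz, 61.1 kHz.
k=3: 88.4 kHz, 91 kHz.
k=4: 118.3 kHz, 120.9 kHz.
Within [42.3 kHz, 110.5 kHz]: 58.5 kHz, 61.1 kHz, 88.4 kHz, 91 kHz.

58.5 kHz, 61.1 kHz, 88.4 kHz, 91 kHz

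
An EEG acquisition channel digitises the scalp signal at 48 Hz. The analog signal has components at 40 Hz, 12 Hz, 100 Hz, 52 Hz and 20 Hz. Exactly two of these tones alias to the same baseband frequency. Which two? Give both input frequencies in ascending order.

fs/2 = 24 Hz.
40 Hz > fs/2 = 24 Hz, folds to fs − 40 Hz = 8 Hz.
12 Hz ≤ fs/2 = 24 Hz, passes unchanged.
100 Hz mod fs = 4 Hz.
4 Hz ≤ fs/2 = 24 Hz, appears at 4 Hz.
52 Hz mod fs = 4 Hz.
4 Hz ≤ fs/2 = 24 Hz, appears at 4 Hz.
20 Hz ≤ fs/2 = 24 Hz, passes unchanged.
52 Hz and 100 Hz both map to 4 Hz.

52 Hz, 100 Hz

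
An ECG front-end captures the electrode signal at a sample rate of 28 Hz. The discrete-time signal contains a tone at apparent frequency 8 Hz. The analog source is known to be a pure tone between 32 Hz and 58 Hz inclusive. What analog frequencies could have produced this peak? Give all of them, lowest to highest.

Frequencies that alias to 8 Hz are k·fs ± 8 Hz for integer k ≥ 0.
k=0: 8 Hz.
k=1: 20 Hz, 36 Hz.
k=2: 48 Hz, 64 Hz.
k=3: 76 Hz, 92 Hz.
Within [32 Hz, 58 Hz]: 36 Hz, 48 Hz.

36 Hz, 48 Hz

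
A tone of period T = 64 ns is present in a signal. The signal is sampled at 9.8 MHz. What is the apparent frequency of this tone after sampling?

3.975 MHz

T = 64 ns → f = 1/T = 15.625 MHz.
15.625 MHz mod fs = 5.825 MHz.
5.825 MHz > fs/2 = 4.9 MHz, folds to fs − 5.825 MHz = 3.975 MHz.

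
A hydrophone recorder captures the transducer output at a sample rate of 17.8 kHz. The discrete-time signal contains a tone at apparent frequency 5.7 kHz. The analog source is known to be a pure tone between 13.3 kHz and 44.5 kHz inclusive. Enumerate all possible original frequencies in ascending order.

Frequencies that alias to 5.7 kHz are k·fs ± 5.7 kHz for integer k ≥ 0.
k=0: 5.7 kHz.
k=1: 12.1 kHz, 23.5 kHz.
k=2: 29.9 kHz, 41.3 kHz.
k=3: 47.7 kHz, 59.1 kHz.
Within [13.3 kHz, 44.5 kHz]: 23.5 kHz, 29.9 kHz, 41.3 kHz.

23.5 kHz, 29.9 kHz, 41.3 kHz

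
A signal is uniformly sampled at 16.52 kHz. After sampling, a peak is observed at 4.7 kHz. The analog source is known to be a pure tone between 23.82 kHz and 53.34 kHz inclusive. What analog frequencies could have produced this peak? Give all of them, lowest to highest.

28.34 kHz, 37.74 kHz, 44.86 kHz

Frequencies that alias to 4.7 kHz are k·fs ± 4.7 kHz for integer k ≥ 0.
k=0: 4.7 kHz.
k=1: 11.82 kHz, 21.22 kHz.
k=2: 28.34 kHz, 37.74 kHz.
k=3: 44.86 kHz, 54.26 kHz.
k=4: 61.38 kHz, 70.78 kHz.
Within [23.82 kHz, 53.34 kHz]: 28.34 kHz, 37.74 kHz, 44.86 kHz.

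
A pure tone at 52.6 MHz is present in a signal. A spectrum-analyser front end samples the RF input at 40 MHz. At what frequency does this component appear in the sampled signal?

12.6 MHz

52.6 MHz mod fs = 12.6 MHz.
12.6 MHz ≤ fs/2 = 20 MHz, appears at 12.6 MHz.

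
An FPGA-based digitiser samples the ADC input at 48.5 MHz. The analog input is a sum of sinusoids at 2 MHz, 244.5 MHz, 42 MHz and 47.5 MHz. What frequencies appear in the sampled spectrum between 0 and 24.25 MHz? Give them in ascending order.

fs/2 = 24.25 MHz.
2 MHz ≤ fs/2 = 24.25 MHz, passes unchanged.
244.5 MHz mod fs = 2 MHz.
2 MHz ≤ fs/2 = 24.25 MHz, appears at 2 MHz.
42 MHz > fs/2 = 24.25 MHz, folds to fs − 42 MHz = 6.5 MHz.
47.5 MHz > fs/2 = 24.25 MHz, folds to fs − 47.5 MHz = 1 MHz.
Distinct values: {1 MHz, 2 MHz, 6.5 MHz}.

1 MHz, 2 MHz, 6.5 MHz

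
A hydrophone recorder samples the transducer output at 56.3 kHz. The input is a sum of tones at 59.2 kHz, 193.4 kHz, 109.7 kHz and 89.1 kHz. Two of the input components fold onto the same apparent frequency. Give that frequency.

fs/2 = 28.15 kHz.
59.2 kHz mod fs = 2.9 kHz.
2.9 kHz ≤ fs/2 = 28.15 kHz, appears at 2.9 kHz.
193.4 kHz mod fs = 24.5 kHz.
24.5 kHz ≤ fs/2 = 28.15 kHz, appears at 24.5 kHz.
109.7 kHz mod fs = 53.4 kHz.
53.4 kHz > fs/2 = 28.15 kHz, folds to fs − 53.4 kHz = 2.9 kHz.
89.1 kHz mod fs = 32.8 kHz.
32.8 kHz > fs/2 = 28.15 kHz, folds to fs − 32.8 kHz = 23.5 kHz.
59.2 kHz and 109.7 kHz both map to 2.9 kHz.

2.9 kHz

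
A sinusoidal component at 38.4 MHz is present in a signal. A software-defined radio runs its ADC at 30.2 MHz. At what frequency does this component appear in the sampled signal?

38.4 MHz mod fs = 8.2 MHz.
8.2 MHz ≤ fs/2 = 15.1 MHz, appears at 8.2 MHz.

8.2 MHz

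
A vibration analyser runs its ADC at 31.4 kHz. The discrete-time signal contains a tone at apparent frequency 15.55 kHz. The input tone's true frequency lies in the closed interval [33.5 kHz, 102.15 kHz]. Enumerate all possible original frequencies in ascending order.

46.95 kHz, 47.25 kHz, 78.35 kHz, 78.65 kHz

Frequencies that alias to 15.55 kHz are k·fs ± 15.55 kHz for integer k ≥ 0.
k=0: 15.55 kHz.
k=1: 15.85 kHz, 46.95 kHz.
k=2: 47.25 kHz, 78.35 kHz.
k=3: 78.65 kHz, 109.75 kHz.
k=4: 110.05 kHz, 141.15 kHz.
Within [33.5 kHz, 102.15 kHz]: 46.95 kHz, 47.25 kHz, 78.35 kHz, 78.65 kHz.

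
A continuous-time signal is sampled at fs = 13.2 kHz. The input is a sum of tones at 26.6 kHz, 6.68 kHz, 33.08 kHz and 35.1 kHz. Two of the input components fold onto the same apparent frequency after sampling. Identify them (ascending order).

fs/2 = 6.6 kHz.
26.6 kHz mod fs = 0.2 kHz.
0.2 kHz ≤ fs/2 = 6.6 kHz, appears at 0.2 kHz.
6.68 kHz > fs/2 = 6.6 kHz, folds to fs − 6.68 kHz = 6.52 kHz.
33.08 kHz mod fs = 6.68 kHz.
6.68 kHz > fs/2 = 6.6 kHz, folds to fs − 6.68 kHz = 6.52 kHz.
35.1 kHz mod fs = 8.7 kHz.
8.7 kHz > fs/2 = 6.6 kHz, folds to fs − 8.7 kHz = 4.5 kHz.
6.68 kHz and 33.08 kHz both map to 6.52 kHz.

6.68 kHz, 33.08 kHz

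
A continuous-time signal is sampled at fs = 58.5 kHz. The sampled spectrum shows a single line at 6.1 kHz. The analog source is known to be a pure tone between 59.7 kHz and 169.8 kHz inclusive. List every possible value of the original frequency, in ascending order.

64.6 kHz, 110.9 kHz, 123.1 kHz, 169.4 kHz

Frequencies that alias to 6.1 kHz are k·fs ± 6.1 kHz for integer k ≥ 0.
k=0: 6.1 kHz.
k=1: 52.4 kHz, 64.6 kHz.
k=2: 110.9 kHz, 123.1 kHz.
k=3: 169.4 kHz, 181.6 kHz.
k=4: 227.9 kHz, 240.1 kHz.
Within [59.7 kHz, 169.8 kHz]: 64.6 kHz, 110.9 kHz, 123.1 kHz, 169.4 kHz.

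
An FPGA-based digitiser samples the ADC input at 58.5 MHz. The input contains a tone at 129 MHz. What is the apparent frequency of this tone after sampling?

12 MHz

129 MHz mod fs = 12 MHz.
12 MHz ≤ fs/2 = 29.25 MHz, appears at 12 MHz.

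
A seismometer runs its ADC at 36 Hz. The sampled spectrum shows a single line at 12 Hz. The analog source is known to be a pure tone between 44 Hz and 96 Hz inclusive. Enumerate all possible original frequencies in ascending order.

48 Hz, 60 Hz, 84 Hz, 96 Hz

Frequencies that alias to 12 Hz are k·fs ± 12 Hz for integer k ≥ 0.
k=0: 12 Hz.
k=1: 24 Hz, 48 Hz.
k=2: 60 Hz, 84 Hz.
k=3: 96 Hz, 120 Hz.
k=4: 132 Hz, 156 Hz.
Within [44 Hz, 96 Hz]: 48 Hz, 60 Hz, 84 Hz, 96 Hz.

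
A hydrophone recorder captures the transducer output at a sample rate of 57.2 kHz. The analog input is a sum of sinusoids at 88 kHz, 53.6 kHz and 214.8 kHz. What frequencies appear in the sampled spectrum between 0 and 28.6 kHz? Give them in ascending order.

fs/2 = 28.6 kHz.
88 kHz mod fs = 30.8 kHz.
30.8 kHz > fs/2 = 28.6 kHz, folds to fs − 30.8 kHz = 26.4 kHz.
53.6 kHz > fs/2 = 28.6 kHz, folds to fs − 53.6 kHz = 3.6 kHz.
214.8 kHz mod fs = 43.2 kHz.
43.2 kHz > fs/2 = 28.6 kHz, folds to fs − 43.2 kHz = 14 kHz.
Distinct values: {3.6 kHz, 14 kHz, 26.4 kHz}.

3.6 kHz, 14 kHz, 26.4 kHz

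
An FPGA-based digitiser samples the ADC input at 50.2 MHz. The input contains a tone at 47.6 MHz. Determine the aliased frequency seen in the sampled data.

47.6 MHz > fs/2 = 25.1 MHz, folds to fs − 47.6 MHz = 2.6 MHz.

2.6 MHz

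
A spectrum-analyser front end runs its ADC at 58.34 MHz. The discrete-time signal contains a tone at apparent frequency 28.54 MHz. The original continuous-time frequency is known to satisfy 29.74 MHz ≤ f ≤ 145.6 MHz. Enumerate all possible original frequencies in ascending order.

Frequencies that alias to 28.54 MHz are k·fs ± 28.54 MHz for integer k ≥ 0.
k=0: 28.54 MHz.
k=1: 29.8 MHz, 86.88 MHz.
k=2: 88.14 MHz, 145.22 MHz.
k=3: 146.48 MHz, 203.56 MHz.
Within [29.74 MHz, 145.6 MHz]: 29.8 MHz, 86.88 MHz, 88.14 MHz, 145.22 MHz.

29.8 MHz, 86.88 MHz, 88.14 MHz, 145.22 MHz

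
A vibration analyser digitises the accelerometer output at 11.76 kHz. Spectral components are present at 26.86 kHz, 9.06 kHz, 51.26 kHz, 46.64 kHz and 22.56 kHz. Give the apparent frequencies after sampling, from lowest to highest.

0.4 kHz, 0.96 kHz, 2.7 kHz, 3.34 kHz, 4.22 kHz

fs/2 = 5.88 kHz.
26.86 kHz mod fs = 3.34 kHz.
3.34 kHz ≤ fs/2 = 5.88 kHz, appears at 3.34 kHz.
9.06 kHz > fs/2 = 5.88 kHz, folds to fs − 9.06 kHz = 2.7 kHz.
51.26 kHz mod fs = 4.22 kHz.
4.22 kHz ≤ fs/2 = 5.88 kHz, appears at 4.22 kHz.
46.64 kHz mod fs = 11.36 kHz.
11.36 kHz > fs/2 = 5.88 kHz, folds to fs − 11.36 kHz = 0.4 kHz.
22.56 kHz mod fs = 10.8 kHz.
10.8 kHz > fs/2 = 5.88 kHz, folds to fs − 10.8 kHz = 0.96 kHz.
Distinct values: {0.4 kHz, 0.96 kHz, 2.7 kHz, 3.34 kHz, 4.22 kHz}.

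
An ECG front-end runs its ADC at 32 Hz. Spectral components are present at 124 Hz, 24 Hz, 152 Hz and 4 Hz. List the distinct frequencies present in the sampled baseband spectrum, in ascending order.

4 Hz, 8 Hz

fs/2 = 16 Hz.
124 Hz mod fs = 28 Hz.
28 Hz > fs/2 = 16 Hz, folds to fs − 28 Hz = 4 Hz.
24 Hz > fs/2 = 16 Hz, folds to fs − 24 Hz = 8 Hz.
152 Hz mod fs = 24 Hz.
24 Hz > fs/2 = 16 Hz, folds to fs − 24 Hz = 8 Hz.
4 Hz ≤ fs/2 = 16 Hz, passes unchanged.
Distinct values: {4 Hz, 8 Hz}.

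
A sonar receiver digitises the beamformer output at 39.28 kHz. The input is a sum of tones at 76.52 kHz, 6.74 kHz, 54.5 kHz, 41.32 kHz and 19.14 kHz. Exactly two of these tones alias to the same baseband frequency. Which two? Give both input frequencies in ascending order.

41.32 kHz, 76.52 kHz

fs/2 = 19.64 kHz.
76.52 kHz mod fs = 37.24 kHz.
37.24 kHz > fs/2 = 19.64 kHz, folds to fs − 37.24 kHz = 2.04 kHz.
6.74 kHz ≤ fs/2 = 19.64 kHz, passes unchanged.
54.5 kHz mod fs = 15.22 kHz.
15.22 kHz ≤ fs/2 = 19.64 kHz, appears at 15.22 kHz.
41.32 kHz mod fs = 2.04 kHz.
2.04 kHz ≤ fs/2 = 19.64 kHz, appears at 2.04 kHz.
19.14 kHz ≤ fs/2 = 19.64 kHz, passes unchanged.
41.32 kHz and 76.52 kHz both map to 2.04 kHz.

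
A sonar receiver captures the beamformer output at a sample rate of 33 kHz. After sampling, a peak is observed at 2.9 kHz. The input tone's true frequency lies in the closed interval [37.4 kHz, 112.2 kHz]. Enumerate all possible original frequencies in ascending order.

Frequencies that alias to 2.9 kHz are k·fs ± 2.9 kHz for integer k ≥ 0.
k=0: 2.9 kHz.
k=1: 30.1 kHz, 35.9 kHz.
k=2: 63.1 kHz, 68.9 kHz.
k=3: 96.1 kHz, 101.9 kHz.
k=4: 129.1 kHz, 134.9 kHz.
Within [37.4 kHz, 112.2 kHz]: 63.1 kHz, 68.9 kHz, 96.1 kHz, 101.9 kHz.

63.1 kHz, 68.9 kHz, 96.1 kHz, 101.9 kHz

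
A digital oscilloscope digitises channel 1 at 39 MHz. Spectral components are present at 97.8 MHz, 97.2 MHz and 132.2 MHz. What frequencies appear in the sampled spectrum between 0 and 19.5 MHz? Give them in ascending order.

fs/2 = 19.5 MHz.
97.8 MHz mod fs = 19.8 MHz.
19.8 MHz > fs/2 = 19.5 MHz, folds to fs − 19.8 MHz = 19.2 MHz.
97.2 MHz mod fs = 19.2 MHz.
19.2 MHz ≤ fs/2 = 19.5 MHz, appears at 19.2 MHz.
132.2 MHz mod fs = 15.2 MHz.
15.2 MHz ≤ fs/2 = 19.5 MHz, appears at 15.2 MHz.
Distinct values: {15.2 MHz, 19.2 MHz}.

15.2 MHz, 19.2 MHz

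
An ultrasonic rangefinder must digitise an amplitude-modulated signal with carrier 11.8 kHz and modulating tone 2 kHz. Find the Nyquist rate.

AM sidebands sit at fc ± fm = 9.8 kHz and 13.8 kHz.
Highest-frequency component: 13.8 kHz.
Nyquist rate = 2 × 13.8 kHz = 27.6 kHz.

27.6 kHz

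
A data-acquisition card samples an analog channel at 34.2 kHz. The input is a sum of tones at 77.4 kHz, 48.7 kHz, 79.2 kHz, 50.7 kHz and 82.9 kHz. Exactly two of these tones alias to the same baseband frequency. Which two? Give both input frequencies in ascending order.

fs/2 = 17.1 kHz.
77.4 kHz mod fs = 9 kHz.
9 kHz ≤ fs/2 = 17.1 kHz, appears at 9 kHz.
48.7 kHz mod fs = 14.5 kHz.
14.5 kHz ≤ fs/2 = 17.1 kHz, appears at 14.5 kHz.
79.2 kHz mod fs = 10.8 kHz.
10.8 kHz ≤ fs/2 = 17.1 kHz, appears at 10.8 kHz.
50.7 kHz mod fs = 16.5 kHz.
16.5 kHz ≤ fs/2 = 17.1 kHz, appears at 16.5 kHz.
82.9 kHz mod fs = 14.5 kHz.
14.5 kHz ≤ fs/2 = 17.1 kHz, appears at 14.5 kHz.
48.7 kHz and 82.9 kHz both map to 14.5 kHz.

48.7 kHz, 82.9 kHz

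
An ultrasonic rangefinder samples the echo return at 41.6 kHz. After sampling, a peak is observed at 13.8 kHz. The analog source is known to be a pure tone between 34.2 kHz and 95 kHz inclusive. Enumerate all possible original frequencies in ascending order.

55.4 kHz, 69.4 kHz

Frequencies that alias to 13.8 kHz are k·fs ± 13.8 kHz for integer k ≥ 0.
k=0: 13.8 kHz.
k=1: 27.8 kHz, 55.4 kHz.
k=2: 69.4 kHz, 97 kHz.
k=3: 111 kHz, 138.6 kHz.
Within [34.2 kHz, 95 kHz]: 55.4 kHz, 69.4 kHz.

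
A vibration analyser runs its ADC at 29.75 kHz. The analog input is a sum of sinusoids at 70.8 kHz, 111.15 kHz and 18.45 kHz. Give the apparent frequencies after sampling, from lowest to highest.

7.85 kHz, 11.3 kHz

fs/2 = 14.875 kHz.
70.8 kHz mod fs = 11.3 kHz.
11.3 kHz ≤ fs/2 = 14.875 kHz, appears at 11.3 kHz.
111.15 kHz mod fs = 21.9 kHz.
21.9 kHz > fs/2 = 14.875 kHz, folds to fs − 21.9 kHz = 7.85 kHz.
18.45 kHz > fs/2 = 14.875 kHz, folds to fs − 18.45 kHz = 11.3 kHz.
Distinct values: {7.85 kHz, 11.3 kHz}.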